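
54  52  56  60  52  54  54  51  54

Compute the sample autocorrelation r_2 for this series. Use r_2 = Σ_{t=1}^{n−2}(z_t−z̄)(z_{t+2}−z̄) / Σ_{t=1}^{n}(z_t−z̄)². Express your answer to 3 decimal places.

Mean z̄ = (54 + 52 + 56 + 60 + 52 + 54 + 54 + 51 + 54)/9 = 54.1111
Numerator Σ_{t=1}^{7}(z_t−z̄)(z_{t+2}−z̄) = -16.6914
Denominator Σ(z_t−z̄)² = 56.8889
r_2 = -16.6914 / 56.8889 = -0.293

-0.293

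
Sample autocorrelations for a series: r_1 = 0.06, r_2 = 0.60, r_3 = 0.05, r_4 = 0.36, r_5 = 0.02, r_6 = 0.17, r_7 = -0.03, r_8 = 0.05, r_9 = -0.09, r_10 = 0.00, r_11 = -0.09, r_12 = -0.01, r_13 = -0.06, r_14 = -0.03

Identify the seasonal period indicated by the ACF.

The largest autocorrelation is r_2 = 0.60, with weaker echoes at lags 4 (0.36) and 6 (0.17); the remaining lags stay at or below 0.06.
The dominant spike at lag 2 indicates a seasonal period of 2.

2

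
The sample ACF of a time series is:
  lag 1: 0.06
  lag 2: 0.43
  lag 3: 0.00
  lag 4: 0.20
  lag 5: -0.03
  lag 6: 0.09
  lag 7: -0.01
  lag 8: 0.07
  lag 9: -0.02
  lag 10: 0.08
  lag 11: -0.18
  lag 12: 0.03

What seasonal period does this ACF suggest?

2

The largest autocorrelation is r_2 = 0.43, with a weaker echo at lag 4 (0.20); the remaining lags stay at or below 0.09.
The dominant spike at lag 2 indicates a seasonal period of 2.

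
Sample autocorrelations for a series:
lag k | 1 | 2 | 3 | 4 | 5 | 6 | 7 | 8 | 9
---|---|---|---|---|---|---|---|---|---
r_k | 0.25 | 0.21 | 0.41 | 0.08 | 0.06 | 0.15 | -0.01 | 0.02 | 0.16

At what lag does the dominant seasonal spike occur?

The largest autocorrelation is r_3 = 0.41; the remaining lags stay at or below 0.25. The elevated value at lag 1 (0.25), dropping to 0.21 at lag 2, reflects decaying short-term dependence rather than seasonality.
The dominant spike at lag 3 indicates a seasonal period of 3.

3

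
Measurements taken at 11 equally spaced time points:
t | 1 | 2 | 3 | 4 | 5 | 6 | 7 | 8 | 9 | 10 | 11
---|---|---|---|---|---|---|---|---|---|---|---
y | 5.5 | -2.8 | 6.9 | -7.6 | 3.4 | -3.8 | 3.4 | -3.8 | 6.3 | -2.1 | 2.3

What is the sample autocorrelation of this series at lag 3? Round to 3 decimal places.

-0.634

Mean ȳ = (5.5 − 2.8 + 6.9 − 7.6 + 3.4 − 3.8 + 3.4 − 3.8 + 6.3 − 2.1 + 2.3)/11 = 0.7000
Numerator Σ_{t=1}^{8}(y_t−ȳ)(y_{t+3}−ȳ) = -151.7100
Denominator Σ(y_t−ȳ)² = 239.4600
r_3 = -151.7100 / 239.4600 = -0.634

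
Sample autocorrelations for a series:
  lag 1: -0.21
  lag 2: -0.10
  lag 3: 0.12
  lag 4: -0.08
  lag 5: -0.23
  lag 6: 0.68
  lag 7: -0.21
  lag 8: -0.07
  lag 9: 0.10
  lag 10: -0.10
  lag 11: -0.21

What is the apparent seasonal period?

The largest autocorrelation is r_6 = 0.68; the remaining lags stay at or below 0.12.
The dominant spike at lag 6 indicates a seasonal period of 6.

6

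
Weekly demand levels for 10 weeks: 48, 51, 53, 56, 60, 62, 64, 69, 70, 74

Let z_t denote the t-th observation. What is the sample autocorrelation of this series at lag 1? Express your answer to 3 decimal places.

0.688

Mean z̄ = (48 + 51 + 53 + 56 + 60 + 62 + 64 + 69 + 70 + 74)/10 = 60.7000
Numerator Σ_{t=1}^{9}(z_t−z̄)(z_{t+1}−z̄) = 469.0100
Denominator Σ(z_t−z̄)² = 682.1000
r_1 = 469.0100 / 682.1000 = 0.688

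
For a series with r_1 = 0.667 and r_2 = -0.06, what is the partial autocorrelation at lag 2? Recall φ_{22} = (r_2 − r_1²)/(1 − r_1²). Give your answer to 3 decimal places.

-0.910

φ_{22} = (r_2 − r_1²) / (1 − r_1²)
r_1² = (0.667)² = 0.444889
Numerator = -0.06 − 0.4449 = -0.5049; denominator = 1 − 0.4449 = 0.5551
φ_{22} = -0.5049 / 0.5551 = -0.910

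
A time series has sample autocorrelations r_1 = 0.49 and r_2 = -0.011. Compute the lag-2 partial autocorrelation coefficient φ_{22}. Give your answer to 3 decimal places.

φ_{22} = (r_2 − r_1²) / (1 − r_1²)
r_1² = (0.49)² = 0.2401
Numerator = -0.011 − 0.2401 = -0.2511; denominator = 1 − 0.2401 = 0.7599
φ_{22} = -0.2511 / 0.7599 = -0.330

-0.330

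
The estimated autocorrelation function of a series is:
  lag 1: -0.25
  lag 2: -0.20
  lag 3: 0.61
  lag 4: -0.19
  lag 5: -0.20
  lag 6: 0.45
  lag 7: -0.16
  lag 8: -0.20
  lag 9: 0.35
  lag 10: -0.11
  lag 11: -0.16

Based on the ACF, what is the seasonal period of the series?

3

The largest autocorrelation is r_3 = 0.61, with weaker echoes at lags 6 (0.45) and 9 (0.35); the remaining lags stay at or below -0.11.
The dominant spike at lag 3 indicates a seasonal period of 3.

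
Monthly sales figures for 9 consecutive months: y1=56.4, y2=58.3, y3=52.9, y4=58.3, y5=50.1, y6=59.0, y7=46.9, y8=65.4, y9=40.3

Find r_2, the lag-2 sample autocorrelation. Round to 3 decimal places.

Mean ȳ = (56.4 + 58.3 + 52.9 + 58.3 + 50.1 + 59.0 + 46.9 + 65.4 + 40.3)/9 = 54.1778
Numerator Σ_{t=1}^{7}(y_t−ȳ)(y_{t+2}−ȳ) = 224.0346
Denominator Σ(y_t−ȳ)² = 451.9356
r_2 = 224.0346 / 451.9356 = 0.496

0.496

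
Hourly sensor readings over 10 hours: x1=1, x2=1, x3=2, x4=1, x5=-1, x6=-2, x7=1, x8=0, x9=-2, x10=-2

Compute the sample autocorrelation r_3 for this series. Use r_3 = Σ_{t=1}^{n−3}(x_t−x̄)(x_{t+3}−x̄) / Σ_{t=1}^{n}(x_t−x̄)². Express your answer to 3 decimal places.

-0.054

Mean x̄ = (1 + 1 + 2 + 1 − 1 − 2 + 1 + 0 − 2 − 2)/10 = -0.1000
Σ(x_t−x̄)(x_{t+3}−x̄) = (1.2100) + (-0.9900) + (-3.9900) + (1.2100) + (-0.0900) + (3.6100) + (-2.0900) = -1.1300
Denominator Σ(x_t−x̄)² = 20.9000
r_3 = -1.1300 / 20.9000 = -0.054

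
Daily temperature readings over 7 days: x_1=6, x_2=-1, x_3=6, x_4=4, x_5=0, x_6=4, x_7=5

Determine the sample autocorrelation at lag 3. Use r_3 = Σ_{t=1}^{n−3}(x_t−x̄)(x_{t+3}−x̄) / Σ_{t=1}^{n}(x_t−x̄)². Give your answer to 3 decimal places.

0.399

Mean x̄ = (6 − 1 + 6 + 4 + 0 + 4 + 5)/7 = 3.4286
Deviations from mean: 2.5714, -4.4286, 2.5714, 0.5714, -3.4286, 0.5714, 1.5714
Numerator Σ_{t=1}^{4}(x_t−x̄)(x_{t+3}−x̄) = 19.0204
Denominator Σ(x_t−x̄)² = 47.7143
r_3 = 19.0204 / 47.7143 = 0.399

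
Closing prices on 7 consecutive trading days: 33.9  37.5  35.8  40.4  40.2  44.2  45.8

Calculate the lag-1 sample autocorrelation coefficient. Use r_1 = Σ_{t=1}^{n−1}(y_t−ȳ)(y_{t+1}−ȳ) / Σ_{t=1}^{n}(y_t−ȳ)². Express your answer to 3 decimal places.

Mean ȳ = (33.9 + 37.5 + 35.8 + 40.4 + 40.2 + 44.2 + 45.8)/7 = 39.6857
Deviations from mean: -5.7857, -2.1857, -3.8857, 0.7143, 0.5143, 4.5143, 6.1143
Σ(y_t−ȳ)(y_{t+1}−ȳ) = (12.6459) + (8.4931) + (-2.7755) + (0.3673) + (2.3216) + (27.6016) = 48.6541
Denominator Σ(y_t−ȳ)² = 111.8886
r_1 = 48.6541 / 111.8886 = 0.435

0.435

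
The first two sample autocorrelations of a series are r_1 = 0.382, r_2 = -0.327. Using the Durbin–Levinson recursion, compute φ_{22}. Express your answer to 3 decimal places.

-0.554

φ_{22} = (r_2 − r_1²) / (1 − r_1²)
r_1² = (0.382)² = 0.145924
Numerator = -0.327 − 0.1459 = -0.4729; denominator = 1 − 0.1459 = 0.8541
φ_{22} = -0.4729 / 0.8541 = -0.554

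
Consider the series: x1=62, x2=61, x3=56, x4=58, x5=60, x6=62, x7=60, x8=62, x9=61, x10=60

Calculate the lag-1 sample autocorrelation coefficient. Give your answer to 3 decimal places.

0.237

Mean x̄ = (62 + 61 + 56 + 58 + 60 + 62 + 60 + 62 + 61 + 60)/10 = 60.2000
Numerator Σ_{t=1}^{9}(x_t−x̄)(x_{t+1}−x̄) = 7.9600
Denominator Σ(x_t−x̄)² = 33.6000
r_1 = 7.9600 / 33.6000 = 0.237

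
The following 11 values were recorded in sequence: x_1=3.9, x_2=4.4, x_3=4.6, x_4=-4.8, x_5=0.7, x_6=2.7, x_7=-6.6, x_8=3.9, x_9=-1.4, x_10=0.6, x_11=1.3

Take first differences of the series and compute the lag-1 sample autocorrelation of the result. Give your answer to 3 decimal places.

First differences Δx: 0.5, 0.2, -9.4, 5.5, 2.0, -9.3, 10.5, -5.3, 2.0, 0.7
Mean of differences = -0.2600
Numerator Σ(Δx_t−Δx̄)(Δx_{t+1}−Δx̄) = -224.6356
Denominator Σ(Δx_t−Δx̄)² = 351.5440
r_1(Δx) = -224.6356 / 351.5440 = -0.639

-0.639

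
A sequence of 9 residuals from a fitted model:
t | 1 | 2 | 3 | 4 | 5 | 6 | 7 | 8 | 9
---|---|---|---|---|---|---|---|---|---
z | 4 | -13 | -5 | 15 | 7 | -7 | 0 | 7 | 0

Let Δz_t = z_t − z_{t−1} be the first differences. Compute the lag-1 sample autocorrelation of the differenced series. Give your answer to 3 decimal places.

-0.097

First differences Δz: -17, 8, 20, -8, -14, 7, 7, -7
Mean of differences = -0.5000
Numerator Σ(Δz_t−Δz̄)(Δz_{t+1}−Δz̄) = -112.2500
Denominator Σ(Δz_t−Δz̄)² = 1158.0000
r_1(Δz) = -112.2500 / 1158.0000 = -0.097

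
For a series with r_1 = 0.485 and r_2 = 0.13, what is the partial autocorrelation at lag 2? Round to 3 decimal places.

-0.138

φ_{22} = (r_2 − r_1²) / (1 − r_1²)
r_1² = (0.485)² = 0.235225
Numerator = 0.13 − 0.2352 = -0.1052; denominator = 1 − 0.2352 = 0.7648
φ_{22} = -0.1052 / 0.7648 = -0.138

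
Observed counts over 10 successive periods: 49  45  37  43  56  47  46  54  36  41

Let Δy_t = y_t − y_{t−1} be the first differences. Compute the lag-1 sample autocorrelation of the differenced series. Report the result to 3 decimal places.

-0.384

First differences Δy: -4, -8, 6, 13, -9, -1, 8, -18, 5
Mean of differences = -0.8889
Numerator Σ(Δy_t−Δȳ)(Δy_{t+1}−Δȳ) = -296.7901
Denominator Σ(Δy_t−Δȳ)² = 772.8889
r_1(Δy) = -296.7901 / 772.8889 = -0.384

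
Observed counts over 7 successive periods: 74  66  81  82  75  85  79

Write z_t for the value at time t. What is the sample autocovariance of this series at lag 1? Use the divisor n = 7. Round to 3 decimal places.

Mean z̄ = (74 + 66 + 81 + 82 + 75 + 85 + 79)/7 = 77.4286
Σ_{t=1}^{6}(z_t−z̄)(z_{t+1}−z̄) = -2.8980
γ_1 = -2.8980 / 7 = -0.414

-0.414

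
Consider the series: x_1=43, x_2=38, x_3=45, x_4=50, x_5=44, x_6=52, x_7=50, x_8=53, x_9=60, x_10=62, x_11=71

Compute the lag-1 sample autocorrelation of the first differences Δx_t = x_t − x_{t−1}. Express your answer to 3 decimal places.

First differences Δx: -5, 7, 5, -6, 8, -2, 3, 7, 2, 9
Mean of differences = 2.8000
Numerator Σ(Δx_t−Δx̄)(Δx_{t+1}−Δx̄) = -122.0400
Denominator Σ(Δx_t−Δx̄)² = 267.6000
r_1(Δx) = -122.0400 / 267.6000 = -0.456

-0.456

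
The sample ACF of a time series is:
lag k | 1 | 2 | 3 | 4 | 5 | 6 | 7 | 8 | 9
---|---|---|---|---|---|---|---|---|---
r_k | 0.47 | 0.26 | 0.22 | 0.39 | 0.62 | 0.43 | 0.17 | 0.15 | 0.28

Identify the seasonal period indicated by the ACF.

5

The largest autocorrelation is r_5 = 0.62; the remaining lags stay at or below 0.47. The elevated value at lag 1 (0.47), dropping to 0.26 at lag 2, reflects decaying short-term dependence rather than seasonality.
The dominant spike at lag 5 indicates a seasonal period of 5.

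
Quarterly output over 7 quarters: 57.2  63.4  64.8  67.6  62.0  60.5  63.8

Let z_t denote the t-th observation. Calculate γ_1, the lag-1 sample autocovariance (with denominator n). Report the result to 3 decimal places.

0.475

Mean z̄ = (57.2 + 63.4 + 64.8 + 67.6 + 62.0 + 60.5 + 63.8)/7 = 62.7571
Deviations: -5.5571, 0.6429, 2.0429, 4.8429, -0.7571, -2.2571, 1.0429
Σ_{t=1}^{6}(z_t−z̄)(z_{t+1}−z̄) = 3.3224
γ_1 = 3.3224 / 7 = 0.475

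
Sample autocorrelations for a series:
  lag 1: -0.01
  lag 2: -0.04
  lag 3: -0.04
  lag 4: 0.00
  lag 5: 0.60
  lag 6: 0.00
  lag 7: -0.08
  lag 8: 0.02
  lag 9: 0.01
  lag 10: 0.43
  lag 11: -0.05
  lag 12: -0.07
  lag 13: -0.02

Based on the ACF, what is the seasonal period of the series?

5

The largest autocorrelation is r_5 = 0.60, with a weaker echo at lag 10 (0.43); the remaining lags stay at or below 0.02.
The dominant spike at lag 5 indicates a seasonal period of 5.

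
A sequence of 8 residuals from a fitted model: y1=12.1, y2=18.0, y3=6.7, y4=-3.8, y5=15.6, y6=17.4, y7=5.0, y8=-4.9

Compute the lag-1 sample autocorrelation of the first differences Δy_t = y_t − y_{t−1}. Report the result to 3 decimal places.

First differences Δy: 5.9, -11.3, -10.5, 19.4, 1.8, -12.4, -9.9
Mean of differences = -2.4286
Numerator Σ(Δy_t−Δȳ)(Δy_{t+1}−Δȳ) = -53.8294
Denominator Σ(Δy_t−Δȳ)² = 862.8343
r_1(Δy) = -53.8294 / 862.8343 = -0.062

-0.062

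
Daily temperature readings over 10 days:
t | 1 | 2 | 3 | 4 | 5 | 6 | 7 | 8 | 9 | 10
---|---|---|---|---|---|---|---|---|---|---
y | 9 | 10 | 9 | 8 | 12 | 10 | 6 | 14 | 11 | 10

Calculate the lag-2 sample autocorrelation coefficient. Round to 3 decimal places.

-0.306

Mean ȳ = (9 + 10 + 9 + 8 + 12 + 10 + 6 + 14 + 11 + 10)/10 = 9.9000
Numerator Σ_{t=1}^{8}(y_t−ȳ)(y_{t+2}−ȳ) = -13.1200
Denominator Σ(y_t−ȳ)² = 42.9000
r_2 = -13.1200 / 42.9000 = -0.306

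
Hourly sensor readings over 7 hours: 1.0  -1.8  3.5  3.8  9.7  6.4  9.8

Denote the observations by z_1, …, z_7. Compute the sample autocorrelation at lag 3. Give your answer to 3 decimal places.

-0.320

Mean z̄ = (1.0 − 1.8 + 3.5 + 3.8 + 9.7 + 6.4 + 9.8)/7 = 4.6286
Σ(z_t−z̄)(z_{t+3}−z̄) = (3.0065) + (-32.6020) + (-1.9992) + (-4.2849) = -35.8796
Denominator Σ(z_t−z̄)² = 112.0543
r_3 = -35.8796 / 112.0543 = -0.320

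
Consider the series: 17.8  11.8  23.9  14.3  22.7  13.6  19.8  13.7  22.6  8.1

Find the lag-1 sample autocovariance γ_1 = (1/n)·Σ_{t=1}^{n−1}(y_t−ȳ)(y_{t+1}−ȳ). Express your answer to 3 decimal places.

-17.946

Mean ȳ = (17.8 + 11.8 + 23.9 + 14.3 + 22.7 + 13.6 + 19.8 + 13.7 + 22.6 + 8.1)/10 = 16.8300
Σ_{t=1}^{9}(y_t−ȳ)(y_{t+1}−ȳ) = -179.4609
γ_1 = -179.4609 / 10 = -17.946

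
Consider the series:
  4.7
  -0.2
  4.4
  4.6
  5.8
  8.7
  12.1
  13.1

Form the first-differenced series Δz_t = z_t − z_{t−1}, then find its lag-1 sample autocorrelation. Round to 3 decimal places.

First differences Δz: -4.9, 4.6, 0.2, 1.2, 2.9, 3.4, 1.0
Mean of differences = 1.2000
Numerator Σ(Δz_t−Δz̄)(Δz_{t+1}−Δz̄) = -20.8400
Denominator Σ(Δz_t−Δz̄)² = 57.5400
r_1(Δz) = -20.8400 / 57.5400 = -0.362

-0.362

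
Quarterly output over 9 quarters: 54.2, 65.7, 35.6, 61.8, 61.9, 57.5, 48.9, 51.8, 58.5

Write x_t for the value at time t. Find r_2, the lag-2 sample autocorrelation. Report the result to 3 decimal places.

Mean x̄ = (54.2 + 65.7 + 35.6 + 61.8 + 61.9 + 57.5 + 48.9 + 51.8 + 58.5)/9 = 55.1000
Numerator Σ_{t=1}^{7}(x_t−x̄)(x_{t+2}−x̄) = -99.1100
Denominator Σ(x_t−x̄)² = 651.2000
r_2 = -99.1100 / 651.2000 = -0.152

-0.152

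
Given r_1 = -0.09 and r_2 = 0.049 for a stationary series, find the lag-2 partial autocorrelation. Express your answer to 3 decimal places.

φ_{22} = (r_2 − r_1²) / (1 − r_1²)
r_1² = (-0.09)² = 0.0081
Numerator = 0.049 − 0.0081 = 0.0409; denominator = 1 − 0.0081 = 0.9919
φ_{22} = 0.0409 / 0.9919 = 0.041

0.041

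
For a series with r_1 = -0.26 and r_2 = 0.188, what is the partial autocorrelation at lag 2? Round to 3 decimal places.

φ_{22} = (r_2 − r_1²) / (1 − r_1²)
r_1² = (-0.26)² = 0.0676
Numerator = 0.188 − 0.0676 = 0.1204; denominator = 1 − 0.0676 = 0.9324
φ_{22} = 0.1204 / 0.9324 = 0.129

0.129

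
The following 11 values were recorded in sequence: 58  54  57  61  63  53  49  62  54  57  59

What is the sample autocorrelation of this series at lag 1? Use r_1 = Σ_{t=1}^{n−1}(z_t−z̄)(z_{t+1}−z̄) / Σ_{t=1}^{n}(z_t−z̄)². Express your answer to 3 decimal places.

Mean z̄ = (58 + 54 + 57 + 61 + 63 + 53 + 49 + 62 + 54 + 57 + 59)/11 = 57.0000
Numerator Σ_{t=1}^{10}(z_t−z̄)(z_{t+1}−z̄) = -26.0000
Denominator Σ(z_t−z̄)² = 180.0000
r_1 = -26.0000 / 180.0000 = -0.144

-0.144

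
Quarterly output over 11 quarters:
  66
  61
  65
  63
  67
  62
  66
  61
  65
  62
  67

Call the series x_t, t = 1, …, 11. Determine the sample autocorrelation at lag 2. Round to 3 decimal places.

Mean x̄ = (66 + 61 + 65 + 63 + 67 + 62 + 66 + 61 + 65 + 62 + 67)/11 = 64.0909
Numerator Σ_{t=1}^{9}(x_t−x̄)(x_{t+2}−x̄) = 32.8926
Denominator Σ(x_t−x̄)² = 54.9091
r_2 = 32.8926 / 54.9091 = 0.599

0.599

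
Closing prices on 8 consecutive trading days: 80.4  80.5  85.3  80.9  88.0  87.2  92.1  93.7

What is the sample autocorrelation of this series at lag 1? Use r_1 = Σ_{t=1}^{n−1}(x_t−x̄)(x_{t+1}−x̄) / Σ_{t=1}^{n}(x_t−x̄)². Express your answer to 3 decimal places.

0.446

Mean x̄ = (80.4 + 80.5 + 85.3 + 80.9 + 88.0 + 87.2 + 92.1 + 93.7)/8 = 86.0125
Deviations from mean: -5.6125, -5.5125, -0.7125, -5.1125, 1.9875, 1.1875, 6.0875, 7.6875
Numerator Σ_{t=1}^{7}(x_t−x̄)(x_{t+1}−x̄) = 84.7348
Denominator Σ(x_t−x̄)² = 190.0488
r_1 = 84.7348 / 190.0488 = 0.446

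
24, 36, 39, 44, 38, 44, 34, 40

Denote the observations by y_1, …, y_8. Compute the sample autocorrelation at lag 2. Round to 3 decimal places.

0.101

Mean ȳ = (24 + 36 + 39 + 44 + 38 + 44 + 34 + 40)/8 = 37.3750
Deviations from mean: -13.3750, -1.3750, 1.6250, 6.6250, 0.6250, 6.6250, -3.3750, 2.6250
Σ(y_t−ȳ)(y_{t+2}−ȳ) = (-21.7344) + (-9.1094) + (1.0156) + (43.8906) + (-2.1094) + (17.3906) = 29.3438
Denominator Σ(y_t−ȳ)² = 289.8750
r_2 = 29.3438 / 289.8750 = 0.101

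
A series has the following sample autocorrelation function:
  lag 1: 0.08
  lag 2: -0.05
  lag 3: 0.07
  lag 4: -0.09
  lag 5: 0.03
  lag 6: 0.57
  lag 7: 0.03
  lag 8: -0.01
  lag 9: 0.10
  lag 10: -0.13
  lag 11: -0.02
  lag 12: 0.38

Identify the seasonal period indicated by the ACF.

The largest autocorrelation is r_6 = 0.57, with a weaker echo at lag 12 (0.38); the remaining lags stay at or below 0.10.
The dominant spike at lag 6 indicates a seasonal period of 6.

6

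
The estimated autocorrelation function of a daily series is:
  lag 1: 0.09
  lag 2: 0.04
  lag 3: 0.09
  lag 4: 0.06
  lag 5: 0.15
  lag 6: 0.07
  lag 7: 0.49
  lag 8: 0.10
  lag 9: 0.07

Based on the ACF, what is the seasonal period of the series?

The largest autocorrelation is r_7 = 0.49; the remaining lags stay at or below 0.15.
The dominant spike at lag 7 indicates a seasonal period of 7.

7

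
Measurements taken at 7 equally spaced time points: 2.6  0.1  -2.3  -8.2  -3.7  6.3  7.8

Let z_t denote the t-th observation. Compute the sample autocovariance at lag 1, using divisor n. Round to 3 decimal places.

11.117

Mean z̄ = (2.6 + 0.1 − 2.3 − 8.2 − 3.7 + 6.3 + 7.8)/7 = 0.3714
Σ_{t=1}^{6}(z_t−z̄)(z_{t+1}−z̄) = 77.8192
γ_1 = 77.8192 / 7 = 11.117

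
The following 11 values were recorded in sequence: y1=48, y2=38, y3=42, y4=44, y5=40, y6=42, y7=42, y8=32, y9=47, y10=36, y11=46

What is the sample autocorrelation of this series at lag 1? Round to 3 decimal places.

Mean ȳ = (48 + 38 + 42 + 44 + 40 + 42 + 42 + 32 + 47 + 36 + 46)/11 = 41.5455
Numerator Σ_{t=1}^{10}(y_t−ȳ)(y_{t+1}−ȳ) = -139.0248
Denominator Σ(y_t−ȳ)² = 234.7273
r_1 = -139.0248 / 234.7273 = -0.592

-0.592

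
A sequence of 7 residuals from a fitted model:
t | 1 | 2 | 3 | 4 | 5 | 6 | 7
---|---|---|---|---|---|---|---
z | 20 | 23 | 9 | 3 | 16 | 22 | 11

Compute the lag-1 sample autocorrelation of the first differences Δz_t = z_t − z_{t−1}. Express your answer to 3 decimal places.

-0.050

First differences Δz: 3, -14, -6, 13, 6, -11
Mean of differences = -1.5000
Numerator Σ(Δz_t−Δz̄)(Δz_{t+1}−Δz̄) = -27.7500
Denominator Σ(Δz_t−Δz̄)² = 553.5000
r_1(Δz) = -27.7500 / 553.5000 = -0.050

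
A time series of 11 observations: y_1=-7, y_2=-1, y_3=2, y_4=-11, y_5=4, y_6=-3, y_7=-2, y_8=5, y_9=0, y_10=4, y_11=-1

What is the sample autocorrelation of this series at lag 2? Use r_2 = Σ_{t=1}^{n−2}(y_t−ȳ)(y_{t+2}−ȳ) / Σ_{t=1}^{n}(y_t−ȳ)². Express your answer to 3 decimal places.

Mean ȳ = (-7 − 1 + 2 − 11 + 4 − 3 − 2 + 5 + 0 + 4 − 1)/11 = -0.9091
Numerator Σ_{t=1}^{9}(y_t−ȳ)(y_{t+2}−ȳ) = 28.8017
Denominator Σ(y_t−ȳ)² = 236.9091
r_2 = 28.8017 / 236.9091 = 0.122

0.122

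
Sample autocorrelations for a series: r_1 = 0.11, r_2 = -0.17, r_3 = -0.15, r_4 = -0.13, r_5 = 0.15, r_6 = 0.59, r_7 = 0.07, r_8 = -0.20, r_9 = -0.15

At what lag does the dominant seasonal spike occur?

6

The largest autocorrelation is r_6 = 0.59; the remaining lags stay at or below 0.15.
The dominant spike at lag 6 indicates a seasonal period of 6.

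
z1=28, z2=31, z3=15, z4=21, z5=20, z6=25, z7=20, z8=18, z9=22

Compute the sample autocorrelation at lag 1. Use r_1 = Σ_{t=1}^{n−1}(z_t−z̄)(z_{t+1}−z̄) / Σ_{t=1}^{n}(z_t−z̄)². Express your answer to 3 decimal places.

-0.016

Mean z̄ = (28 + 31 + 15 + 21 + 20 + 25 + 20 + 18 + 22)/9 = 22.2222
Numerator Σ_{t=1}^{8}(z_t−z̄)(z_{t+1}−z̄) = -3.1605
Denominator Σ(z_t−z̄)² = 199.5556
r_1 = -3.1605 / 199.5556 = -0.016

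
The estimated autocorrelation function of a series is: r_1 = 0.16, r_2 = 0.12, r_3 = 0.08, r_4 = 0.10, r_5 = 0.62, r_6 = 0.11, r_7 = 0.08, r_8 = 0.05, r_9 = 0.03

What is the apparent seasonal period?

5

The largest autocorrelation is r_5 = 0.62; the remaining lags stay at or below 0.16.
The dominant spike at lag 5 indicates a seasonal period of 5.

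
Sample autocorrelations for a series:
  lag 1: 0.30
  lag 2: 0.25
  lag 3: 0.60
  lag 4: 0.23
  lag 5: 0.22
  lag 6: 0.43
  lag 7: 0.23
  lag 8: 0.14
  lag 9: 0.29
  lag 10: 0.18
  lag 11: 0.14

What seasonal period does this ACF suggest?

3

The largest autocorrelation is r_3 = 0.60, with a weaker echo at lag 6 (0.43); the remaining lags stay at or below 0.30. The elevated value at lag 1 (0.30), dropping to 0.25 at lag 2, reflects decaying short-term dependence rather than seasonality.
The dominant spike at lag 3 indicates a seasonal period of 3.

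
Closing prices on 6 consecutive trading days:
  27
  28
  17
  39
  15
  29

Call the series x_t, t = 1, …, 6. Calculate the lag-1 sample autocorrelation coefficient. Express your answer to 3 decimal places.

Mean x̄ = (27 + 28 + 17 + 39 + 15 + 29)/6 = 25.8333
Σ(x_t−x̄)(x_{t+1}−x̄) = (2.5278) + (-19.1389) + (-116.3056) + (-142.6389) + (-34.3056) = -309.8611
Denominator Σ(x_t−x̄)² = 384.8333
r_1 = -309.8611 / 384.8333 = -0.805

-0.805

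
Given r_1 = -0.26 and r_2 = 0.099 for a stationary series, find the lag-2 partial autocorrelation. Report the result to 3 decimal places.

0.034

φ_{22} = (r_2 − r_1²) / (1 − r_1²)
r_1² = (-0.26)² = 0.0676
Numerator = 0.099 − 0.0676 = 0.0314; denominator = 1 − 0.0676 = 0.9324
φ_{22} = 0.0314 / 0.9324 = 0.034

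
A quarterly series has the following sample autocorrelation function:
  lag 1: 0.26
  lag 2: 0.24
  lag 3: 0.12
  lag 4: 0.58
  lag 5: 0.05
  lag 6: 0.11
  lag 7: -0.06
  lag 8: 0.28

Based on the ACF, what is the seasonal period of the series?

The largest autocorrelation is r_4 = 0.58, with a weaker echo at lag 8 (0.28); the remaining lags stay at or below 0.26. The elevated value at lag 1 (0.26), dropping to 0.24 at lag 2, reflects decaying short-term dependence rather than seasonality.
The dominant spike at lag 4 indicates a seasonal period of 4.

4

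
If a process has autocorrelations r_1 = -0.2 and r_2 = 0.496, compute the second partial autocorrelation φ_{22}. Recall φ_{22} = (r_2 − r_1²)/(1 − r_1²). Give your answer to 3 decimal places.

0.475

φ_{22} = (r_2 − r_1²) / (1 − r_1²)
r_1² = (-0.2)² = 0.04
Numerator = 0.496 − 0.0400 = 0.4560; denominator = 1 − 0.0400 = 0.9600
φ_{22} = 0.4560 / 0.9600 = 0.475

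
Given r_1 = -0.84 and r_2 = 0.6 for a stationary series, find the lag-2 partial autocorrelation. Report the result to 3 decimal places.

φ_{22} = (r_2 − r_1²) / (1 − r_1²)
r_1² = (-0.84)² = 0.7056
Numerator = 0.6 − 0.7056 = -0.1056; denominator = 1 − 0.7056 = 0.2944
φ_{22} = -0.1056 / 0.2944 = -0.359

-0.359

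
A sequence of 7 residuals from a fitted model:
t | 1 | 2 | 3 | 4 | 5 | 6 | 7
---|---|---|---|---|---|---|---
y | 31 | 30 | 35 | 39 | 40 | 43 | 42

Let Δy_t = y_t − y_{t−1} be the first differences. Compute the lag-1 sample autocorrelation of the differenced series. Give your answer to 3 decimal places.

First differences Δy: -1, 5, 4, 1, 3, -1
Mean of differences = 1.8333
Numerator Σ(Δy_t−Δȳ)(Δy_{t+1}−Δȳ) = -8.1944
Denominator Σ(Δy_t−Δȳ)² = 32.8333
r_1(Δy) = -8.1944 / 32.8333 = -0.250

-0.250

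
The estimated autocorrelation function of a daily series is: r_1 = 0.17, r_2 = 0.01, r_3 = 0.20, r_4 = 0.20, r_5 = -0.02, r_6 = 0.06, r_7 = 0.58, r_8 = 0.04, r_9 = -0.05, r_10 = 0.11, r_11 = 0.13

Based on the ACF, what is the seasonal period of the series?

7

The largest autocorrelation is r_7 = 0.58; the remaining lags stay at or below 0.20.
The dominant spike at lag 7 indicates a seasonal period of 7.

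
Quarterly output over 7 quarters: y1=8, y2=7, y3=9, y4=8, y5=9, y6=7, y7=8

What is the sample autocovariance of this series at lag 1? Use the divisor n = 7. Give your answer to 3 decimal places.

-0.286

Mean ȳ = (8 + 7 + 9 + 8 + 9 + 7 + 8)/7 = 8.0000
Σ_{t=1}^{6}(y_t−ȳ)(y_{t+1}−ȳ) = -2.0000
γ_1 = -2.0000 / 7 = -0.286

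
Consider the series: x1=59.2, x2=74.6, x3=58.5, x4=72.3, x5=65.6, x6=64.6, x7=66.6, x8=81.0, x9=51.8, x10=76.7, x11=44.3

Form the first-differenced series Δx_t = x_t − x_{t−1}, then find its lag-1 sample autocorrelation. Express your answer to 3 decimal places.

First differences Δx: 15.4, -16.1, 13.8, -6.7, -1.0, 2.0, 14.4, -29.2, 24.9, -32.4
Mean of differences = -1.4900
Numerator Σ(Δx_t−Δx̄)(Δx_{t+1}−Δx̄) = -2482.4911
Denominator Σ(Δx_t−Δx̄)² = 3444.2690
r_1(Δx) = -2482.4911 / 3444.2690 = -0.721

-0.721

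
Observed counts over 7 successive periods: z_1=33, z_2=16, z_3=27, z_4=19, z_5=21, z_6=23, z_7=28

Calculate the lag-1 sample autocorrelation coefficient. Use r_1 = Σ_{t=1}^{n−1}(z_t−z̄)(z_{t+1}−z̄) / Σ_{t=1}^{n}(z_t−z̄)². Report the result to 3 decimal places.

Mean z̄ = (33 + 16 + 27 + 19 + 21 + 23 + 28)/7 = 23.8571
Numerator Σ_{t=1}^{6}(z_t−z̄)(z_{t+1}−z̄) = -99.0204
Denominator Σ(z_t−z̄)² = 204.8571
r_1 = -99.0204 / 204.8571 = -0.483

-0.483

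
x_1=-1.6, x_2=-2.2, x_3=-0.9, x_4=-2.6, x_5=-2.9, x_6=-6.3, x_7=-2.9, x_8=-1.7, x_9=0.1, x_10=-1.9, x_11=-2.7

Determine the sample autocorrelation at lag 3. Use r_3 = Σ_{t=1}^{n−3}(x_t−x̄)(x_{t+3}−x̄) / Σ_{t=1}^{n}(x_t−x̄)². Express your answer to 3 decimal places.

Mean x̄ = (-1.6 − 2.2 − 0.9 − 2.6 − 2.9 − 6.3 − 2.9 − 1.7 + 0.1 − 1.9 − 2.7)/11 = -2.3273
Numerator Σ_{t=1}^{8}(x_t−x̄)(x_{t+3}−x̄) = -16.2659
Denominator Σ(x_t−x̄)² = 25.7018
r_3 = -16.2659 / 25.7018 = -0.633

-0.633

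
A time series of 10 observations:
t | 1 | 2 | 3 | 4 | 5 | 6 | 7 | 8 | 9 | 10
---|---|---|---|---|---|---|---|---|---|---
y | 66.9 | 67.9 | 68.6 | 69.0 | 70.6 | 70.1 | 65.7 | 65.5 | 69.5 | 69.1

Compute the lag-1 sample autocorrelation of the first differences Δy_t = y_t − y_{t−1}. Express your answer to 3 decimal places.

First differences Δy: 1.0, 0.7, 0.4, 1.6, -0.5, -4.4, -0.2, 4.0, -0.4
Mean of differences = 0.2444
Numerator Σ(Δy_t−Δȳ)(Δy_{t+1}−Δȳ) = 1.0491
Denominator Σ(Δy_t−Δȳ)² = 39.4822
r_1(Δy) = 1.0491 / 39.4822 = 0.027

0.027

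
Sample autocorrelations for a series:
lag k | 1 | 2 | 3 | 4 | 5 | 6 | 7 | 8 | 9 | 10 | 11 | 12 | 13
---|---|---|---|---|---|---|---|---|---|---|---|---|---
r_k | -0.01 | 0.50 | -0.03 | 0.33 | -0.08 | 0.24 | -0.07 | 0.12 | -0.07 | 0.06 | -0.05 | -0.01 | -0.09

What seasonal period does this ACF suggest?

The largest autocorrelation is r_2 = 0.50, with weaker echoes at lags 4 (0.33) and 6 (0.24); the remaining lags stay at or below 0.12.
The dominant spike at lag 2 indicates a seasonal period of 2.

2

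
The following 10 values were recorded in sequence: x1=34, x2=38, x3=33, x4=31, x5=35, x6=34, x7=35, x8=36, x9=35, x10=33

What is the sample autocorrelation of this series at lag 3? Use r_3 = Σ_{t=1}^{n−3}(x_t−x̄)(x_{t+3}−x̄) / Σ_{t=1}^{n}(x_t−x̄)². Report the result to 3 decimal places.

0.059

Mean x̄ = (34 + 38 + 33 + 31 + 35 + 34 + 35 + 36 + 35 + 33)/10 = 34.4000
Numerator Σ_{t=1}^{7}(x_t−x̄)(x_{t+3}−x̄) = 1.9200
Denominator Σ(x_t−x̄)² = 32.4000
r_3 = 1.9200 / 32.4000 = 0.059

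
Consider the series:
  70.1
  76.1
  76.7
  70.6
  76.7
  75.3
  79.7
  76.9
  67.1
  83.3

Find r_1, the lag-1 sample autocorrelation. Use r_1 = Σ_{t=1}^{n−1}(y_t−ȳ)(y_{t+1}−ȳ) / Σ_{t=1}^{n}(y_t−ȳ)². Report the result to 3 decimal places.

-0.426

Mean ȳ = (70.1 + 76.1 + 76.7 + 70.6 + 76.7 + 75.3 + 79.7 + 76.9 + 67.1 + 83.3)/10 = 75.2500
Numerator Σ_{t=1}^{9}(y_t−ȳ)(y_{t+1}−ȳ) = -88.0475
Denominator Σ(y_t−ȳ)² = 206.8250
r_1 = -88.0475 / 206.8250 = -0.426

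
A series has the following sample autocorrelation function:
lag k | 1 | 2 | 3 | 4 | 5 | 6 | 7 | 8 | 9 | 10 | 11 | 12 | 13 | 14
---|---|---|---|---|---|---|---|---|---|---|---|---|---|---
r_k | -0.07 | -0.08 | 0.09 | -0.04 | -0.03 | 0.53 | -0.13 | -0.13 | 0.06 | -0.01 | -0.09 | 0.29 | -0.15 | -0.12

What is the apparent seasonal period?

6

The largest autocorrelation is r_6 = 0.53, with a weaker echo at lag 12 (0.29); the remaining lags stay at or below 0.09.
The dominant spike at lag 6 indicates a seasonal period of 6.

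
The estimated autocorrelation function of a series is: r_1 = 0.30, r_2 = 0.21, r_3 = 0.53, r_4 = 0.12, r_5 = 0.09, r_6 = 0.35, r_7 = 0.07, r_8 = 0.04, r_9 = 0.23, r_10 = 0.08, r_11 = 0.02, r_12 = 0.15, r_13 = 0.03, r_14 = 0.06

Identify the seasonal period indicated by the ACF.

3

The largest autocorrelation is r_3 = 0.53, with a weaker echo at lag 6 (0.35); the remaining lags stay at or below 0.30. The elevated value at lag 1 (0.30), dropping to 0.21 at lag 2, reflects decaying short-term dependence rather than seasonality.
The dominant spike at lag 3 indicates a seasonal period of 3.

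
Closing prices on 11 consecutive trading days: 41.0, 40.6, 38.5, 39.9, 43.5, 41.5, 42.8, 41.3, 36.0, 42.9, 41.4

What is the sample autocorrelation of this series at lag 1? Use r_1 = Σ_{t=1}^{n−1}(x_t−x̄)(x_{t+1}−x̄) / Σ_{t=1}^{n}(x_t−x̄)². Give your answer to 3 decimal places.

-0.149

Mean x̄ = (41.0 + 40.6 + 38.5 + 39.9 + 43.5 + 41.5 + 42.8 + 41.3 + 36.0 + 42.9 + 41.4)/11 = 40.8545
Numerator Σ_{t=1}^{10}(x_t−x̄)(x_{t+1}−x̄) = -6.8621
Denominator Σ(x_t−x̄)² = 45.9873
r_1 = -6.8621 / 45.9873 = -0.149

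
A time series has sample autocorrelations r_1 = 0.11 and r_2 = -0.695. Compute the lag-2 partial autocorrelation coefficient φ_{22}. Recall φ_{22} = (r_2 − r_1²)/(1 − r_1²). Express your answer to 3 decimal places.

φ_{22} = (r_2 − r_1²) / (1 − r_1²)
r_1² = (0.11)² = 0.0121
Numerator = -0.695 − 0.0121 = -0.7071; denominator = 1 − 0.0121 = 0.9879
φ_{22} = -0.7071 / 0.9879 = -0.716

-0.716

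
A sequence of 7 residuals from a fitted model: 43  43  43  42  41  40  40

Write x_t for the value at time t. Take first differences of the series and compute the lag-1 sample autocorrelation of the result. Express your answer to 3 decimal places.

0.167

First differences Δx: 0, 0, -1, -1, -1, 0
Mean of differences = -0.5000
Numerator Σ(Δx_t−Δx̄)(Δx_{t+1}−Δx̄) = 0.2500
Denominator Σ(Δx_t−Δx̄)² = 1.5000
r_1(Δx) = 0.2500 / 1.5000 = 0.167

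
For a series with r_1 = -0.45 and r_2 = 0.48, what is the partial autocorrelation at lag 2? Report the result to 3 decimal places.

φ_{22} = (r_2 − r_1²) / (1 − r_1²)
r_1² = (-0.45)² = 0.2025
Numerator = 0.48 − 0.2025 = 0.2775; denominator = 1 − 0.2025 = 0.7975
φ_{22} = 0.2775 / 0.7975 = 0.348

0.348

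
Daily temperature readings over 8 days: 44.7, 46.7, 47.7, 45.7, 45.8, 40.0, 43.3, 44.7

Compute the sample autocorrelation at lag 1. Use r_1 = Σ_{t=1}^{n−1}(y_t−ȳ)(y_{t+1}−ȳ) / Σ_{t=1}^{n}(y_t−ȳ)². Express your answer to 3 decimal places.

Mean ȳ = (44.7 + 46.7 + 47.7 + 45.7 + 45.8 + 40.0 + 43.3 + 44.7)/8 = 44.8250
Deviations from mean: -0.1250, 1.8750, 2.8750, 0.8750, 0.9750, -4.8250, -1.5250, -0.1250
Σ(y_t−ȳ)(y_{t+1}−ȳ) = (-0.2344) + (5.3906) + (2.5156) + (0.8531) + (-4.7044) + (7.3581) + (0.1906) = 11.3694
Denominator Σ(y_t−ȳ)² = 39.1350
r_1 = 11.3694 / 39.1350 = 0.291

0.291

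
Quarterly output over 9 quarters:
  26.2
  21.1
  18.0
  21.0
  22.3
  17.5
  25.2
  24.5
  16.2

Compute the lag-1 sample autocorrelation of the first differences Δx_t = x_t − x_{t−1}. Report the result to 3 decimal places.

First differences Δx: -5.1, -3.1, 3.0, 1.3, -4.8, 7.7, -0.7, -8.3
Mean of differences = -1.2500
Numerator Σ(Δx_t−Δx̄)(Δx_{t+1}−Δx̄) = -29.6825
Denominator Σ(Δx_t−Δx̄)² = 185.5200
r_1(Δx) = -29.6825 / 185.5200 = -0.160

-0.160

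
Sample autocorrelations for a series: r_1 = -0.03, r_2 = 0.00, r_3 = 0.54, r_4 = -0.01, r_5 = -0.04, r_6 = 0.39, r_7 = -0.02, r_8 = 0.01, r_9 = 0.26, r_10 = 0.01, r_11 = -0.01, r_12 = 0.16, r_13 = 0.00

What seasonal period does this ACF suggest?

The largest autocorrelation is r_3 = 0.54, with weaker echoes at lags 6 (0.39), 9 (0.26) and 12 (0.16); the remaining lags stay at or below 0.01.
The dominant spike at lag 3 indicates a seasonal period of 3.

3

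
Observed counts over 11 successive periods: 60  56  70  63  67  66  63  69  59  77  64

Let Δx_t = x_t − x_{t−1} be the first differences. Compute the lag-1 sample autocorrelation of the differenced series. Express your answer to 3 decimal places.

-0.748

First differences Δx: -4, 14, -7, 4, -1, -3, 6, -10, 18, -13
Mean of differences = 0.4000
Numerator Σ(Δx_t−Δx̄)(Δx_{t+1}−Δx̄) = -683.5600
Denominator Σ(Δx_t−Δx̄)² = 914.4000
r_1(Δx) = -683.5600 / 914.4000 = -0.748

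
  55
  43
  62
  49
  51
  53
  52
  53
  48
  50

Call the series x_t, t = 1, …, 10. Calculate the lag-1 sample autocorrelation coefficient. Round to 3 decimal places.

Mean x̄ = (55 + 43 + 62 + 49 + 51 + 53 + 52 + 53 + 48 + 50)/10 = 51.6000
Numerator Σ_{t=1}^{9}(x_t−x̄)(x_{t+1}−x̄) = -143.1600
Denominator Σ(x_t−x̄)² = 220.4000
r_1 = -143.1600 / 220.4000 = -0.650

-0.650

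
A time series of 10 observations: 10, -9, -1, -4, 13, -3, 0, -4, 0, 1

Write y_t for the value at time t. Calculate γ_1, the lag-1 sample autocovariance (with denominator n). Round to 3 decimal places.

Mean ȳ = (10 − 9 − 1 − 4 + 13 − 3 + 0 − 4 + 0 + 1)/10 = 0.3000
Σ_{t=1}^{9}(y_t−ȳ)(y_{t+1}−ȳ) = -165.6900
γ_1 = -165.6900 / 10 = -16.569

-16.569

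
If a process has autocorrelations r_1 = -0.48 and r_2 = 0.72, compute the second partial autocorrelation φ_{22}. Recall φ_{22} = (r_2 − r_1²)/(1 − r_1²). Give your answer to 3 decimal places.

0.636

φ_{22} = (r_2 − r_1²) / (1 − r_1²)
r_1² = (-0.48)² = 0.2304
Numerator = 0.72 − 0.2304 = 0.4896; denominator = 1 − 0.2304 = 0.7696
φ_{22} = 0.4896 / 0.7696 = 0.636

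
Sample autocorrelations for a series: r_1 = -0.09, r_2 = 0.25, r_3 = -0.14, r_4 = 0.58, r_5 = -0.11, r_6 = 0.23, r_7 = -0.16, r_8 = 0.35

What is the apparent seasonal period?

4

The largest autocorrelation is r_4 = 0.58, with a weaker echo at lag 8 (0.35); the remaining lags stay at or below 0.25.
The dominant spike at lag 4 indicates a seasonal period of 4.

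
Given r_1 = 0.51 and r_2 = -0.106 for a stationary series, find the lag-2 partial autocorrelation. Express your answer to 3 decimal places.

φ_{22} = (r_2 − r_1²) / (1 − r_1²)
r_1² = (0.51)² = 0.2601
Numerator = -0.106 − 0.2601 = -0.3661; denominator = 1 − 0.2601 = 0.7399
φ_{22} = -0.3661 / 0.7399 = -0.495

-0.495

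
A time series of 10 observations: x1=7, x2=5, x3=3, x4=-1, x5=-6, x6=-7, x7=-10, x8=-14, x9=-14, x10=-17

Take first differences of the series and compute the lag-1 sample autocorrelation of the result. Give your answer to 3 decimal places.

First differences Δx: -2, -2, -4, -5, -1, -3, -4, 0, -3
Mean of differences = -2.6667
Numerator Σ(Δx_t−Δx̄)(Δx_{t+1}−Δx̄) = -5.7778
Denominator Σ(Δx_t−Δx̄)² = 20.0000
r_1(Δx) = -5.7778 / 20.0000 = -0.289

-0.289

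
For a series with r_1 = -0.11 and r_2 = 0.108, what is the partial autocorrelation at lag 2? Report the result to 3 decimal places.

0.097

φ_{22} = (r_2 − r_1²) / (1 − r_1²)
r_1² = (-0.11)² = 0.0121
Numerator = 0.108 − 0.0121 = 0.0959; denominator = 1 − 0.0121 = 0.9879
φ_{22} = 0.0959 / 0.9879 = 0.097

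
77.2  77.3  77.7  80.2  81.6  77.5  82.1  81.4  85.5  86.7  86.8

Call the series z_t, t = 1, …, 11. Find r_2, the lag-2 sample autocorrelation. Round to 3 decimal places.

Mean z̄ = (77.2 + 77.3 + 77.7 + 80.2 + 81.6 + 77.5 + 82.1 + 81.4 + 85.5 + 86.7 + 86.8)/11 = 81.2727
Numerator Σ_{t=1}^{9}(z_t−z̄)(z_{t+2}−z̄) = 49.0340
Denominator Σ(z_t−z̄)² = 139.2018
r_2 = 49.0340 / 139.2018 = 0.352

0.352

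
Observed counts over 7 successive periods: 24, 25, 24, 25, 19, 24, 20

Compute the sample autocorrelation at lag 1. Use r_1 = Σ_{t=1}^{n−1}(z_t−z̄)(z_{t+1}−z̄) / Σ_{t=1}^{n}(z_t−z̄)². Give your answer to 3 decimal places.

-0.250

Mean z̄ = (24 + 25 + 24 + 25 + 19 + 24 + 20)/7 = 23.0000
Numerator Σ_{t=1}^{6}(z_t−z̄)(z_{t+1}−z̄) = -9.0000
Denominator Σ(z_t−z̄)² = 36.0000
r_1 = -9.0000 / 36.0000 = -0.250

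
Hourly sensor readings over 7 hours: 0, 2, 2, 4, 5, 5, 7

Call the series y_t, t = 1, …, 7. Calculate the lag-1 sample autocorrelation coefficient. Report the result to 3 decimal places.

0.444

Mean ȳ = (0 + 2 + 2 + 4 + 5 + 5 + 7)/7 = 3.5714
Deviations from mean: -3.5714, -1.5714, -1.5714, 0.4286, 1.4286, 1.4286, 3.4286
Σ(y_t−ȳ)(y_{t+1}−ȳ) = (5.6122) + (2.4694) + (-0.6735) + (0.6122) + (2.0408) + (4.8980) = 14.9592
Denominator Σ(y_t−ȳ)² = 33.7143
r_1 = 14.9592 / 33.7143 = 0.444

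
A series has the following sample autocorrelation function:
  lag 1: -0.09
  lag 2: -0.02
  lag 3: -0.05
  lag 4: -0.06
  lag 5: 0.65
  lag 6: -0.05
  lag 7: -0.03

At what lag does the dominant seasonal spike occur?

5

The largest autocorrelation is r_5 = 0.65; the remaining lags stay at or below -0.02.
The dominant spike at lag 5 indicates a seasonal period of 5.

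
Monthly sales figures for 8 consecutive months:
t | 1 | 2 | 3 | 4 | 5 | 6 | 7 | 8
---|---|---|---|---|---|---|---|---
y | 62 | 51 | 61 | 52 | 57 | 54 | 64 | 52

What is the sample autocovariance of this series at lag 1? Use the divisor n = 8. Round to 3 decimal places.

Mean ȳ = (62 + 51 + 61 + 52 + 57 + 54 + 64 + 52)/8 = 56.6250
Σ_{t=1}^{7}(y_t−ȳ)(y_{t+1}−ȳ) = -131.2656
γ_1 = -131.2656 / 8 = -16.408

-16.408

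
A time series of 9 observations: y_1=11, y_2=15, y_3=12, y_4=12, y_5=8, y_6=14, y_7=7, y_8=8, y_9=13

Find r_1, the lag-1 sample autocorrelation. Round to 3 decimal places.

Mean ȳ = (11 + 15 + 12 + 12 + 8 + 14 + 7 + 8 + 13)/9 = 11.1111
Numerator Σ_{t=1}^{8}(y_t−ȳ)(y_{t+1}−ȳ) = -12.9012
Denominator Σ(y_t−ȳ)² = 64.8889
r_1 = -12.9012 / 64.8889 = -0.199

-0.199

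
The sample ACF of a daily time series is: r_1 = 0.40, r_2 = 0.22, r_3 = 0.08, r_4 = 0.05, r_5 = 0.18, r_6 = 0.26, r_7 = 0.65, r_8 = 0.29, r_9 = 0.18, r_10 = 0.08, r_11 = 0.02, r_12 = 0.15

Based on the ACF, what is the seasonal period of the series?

The largest autocorrelation is r_7 = 0.65; the remaining lags stay at or below 0.40. The elevated value at lag 1 (0.40), dropping to 0.22 at lag 2, reflects decaying short-term dependence rather than seasonality.
The dominant spike at lag 7 indicates a seasonal period of 7.

7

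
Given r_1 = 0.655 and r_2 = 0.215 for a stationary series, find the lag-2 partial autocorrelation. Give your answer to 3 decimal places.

-0.375

φ_{22} = (r_2 − r_1²) / (1 − r_1²)
r_1² = (0.655)² = 0.429025
Numerator = 0.215 − 0.4290 = -0.2140; denominator = 1 − 0.4290 = 0.5710
φ_{22} = -0.2140 / 0.5710 = -0.375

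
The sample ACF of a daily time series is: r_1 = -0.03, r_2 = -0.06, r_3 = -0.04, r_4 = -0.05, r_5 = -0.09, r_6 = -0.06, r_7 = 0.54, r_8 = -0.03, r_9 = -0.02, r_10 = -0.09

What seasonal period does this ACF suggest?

The largest autocorrelation is r_7 = 0.54; the remaining lags stay at or below -0.02.
The dominant spike at lag 7 indicates a seasonal period of 7.

7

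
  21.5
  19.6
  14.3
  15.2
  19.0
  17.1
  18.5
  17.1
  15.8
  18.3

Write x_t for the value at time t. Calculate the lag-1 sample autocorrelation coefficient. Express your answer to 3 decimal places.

Mean x̄ = (21.5 + 19.6 + 14.3 + 15.2 + 19.0 + 17.1 + 18.5 + 17.1 + 15.8 + 18.3)/10 = 17.6400
Numerator Σ_{t=1}^{9}(x_t−x̄)(x_{t+1}−x̄) = 3.9664
Denominator Σ(x_t−x̄)² = 42.8440
r_1 = 3.9664 / 42.8440 = 0.093

0.093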